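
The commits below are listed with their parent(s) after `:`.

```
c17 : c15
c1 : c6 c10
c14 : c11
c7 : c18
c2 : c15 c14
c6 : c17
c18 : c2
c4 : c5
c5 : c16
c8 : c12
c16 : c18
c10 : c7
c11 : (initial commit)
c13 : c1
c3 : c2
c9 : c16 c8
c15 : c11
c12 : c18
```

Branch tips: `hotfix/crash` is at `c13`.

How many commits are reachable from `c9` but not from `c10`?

Reachable from c9: {c11, c12, c14, c15, c16, c18, c2, c8, c9}.
Reachable from c10: {c10, c11, c14, c15, c18, c2, c7}.
In c9's history but not c10's: {c12, c16, c8, c9} — 4 commits.

4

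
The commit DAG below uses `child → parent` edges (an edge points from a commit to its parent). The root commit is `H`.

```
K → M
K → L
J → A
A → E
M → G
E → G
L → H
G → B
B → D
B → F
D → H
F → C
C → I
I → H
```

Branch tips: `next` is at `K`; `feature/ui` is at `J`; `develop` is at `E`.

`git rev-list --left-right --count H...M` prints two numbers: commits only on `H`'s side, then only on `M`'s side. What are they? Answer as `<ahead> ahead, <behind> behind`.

0 ahead, 7 behind

Reachable from H: {H}.
Reachable from M: {B, C, D, F, G, H, I, M}.
Only in H's history (ahead): {} — 0.
Only in M's history (behind): {B, C, D, F, G, I, M} — 7.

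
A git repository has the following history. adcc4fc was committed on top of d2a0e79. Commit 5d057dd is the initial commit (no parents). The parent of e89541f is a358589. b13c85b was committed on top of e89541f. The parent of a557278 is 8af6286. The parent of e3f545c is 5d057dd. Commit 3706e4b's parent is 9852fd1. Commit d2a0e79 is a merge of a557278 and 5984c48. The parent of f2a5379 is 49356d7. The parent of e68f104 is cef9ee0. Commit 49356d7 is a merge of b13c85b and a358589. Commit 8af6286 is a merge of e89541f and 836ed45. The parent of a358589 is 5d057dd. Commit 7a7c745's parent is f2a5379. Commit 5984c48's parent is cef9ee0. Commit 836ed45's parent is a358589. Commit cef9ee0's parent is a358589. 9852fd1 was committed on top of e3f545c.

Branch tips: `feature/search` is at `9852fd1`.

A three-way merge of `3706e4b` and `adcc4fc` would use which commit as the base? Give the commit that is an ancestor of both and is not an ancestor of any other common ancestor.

5d057dd

Ancestors of 3706e4b: {3706e4b, 5d057dd, 9852fd1, e3f545c}.
Ancestors of adcc4fc: {5984c48, 5d057dd, 836ed45, 8af6286, a358589, a557278, adcc4fc, cef9ee0, d2a0e79, e89541f}.
Common ancestors: {5d057dd}.
The only common ancestor is 5d057dd, so it is the merge base.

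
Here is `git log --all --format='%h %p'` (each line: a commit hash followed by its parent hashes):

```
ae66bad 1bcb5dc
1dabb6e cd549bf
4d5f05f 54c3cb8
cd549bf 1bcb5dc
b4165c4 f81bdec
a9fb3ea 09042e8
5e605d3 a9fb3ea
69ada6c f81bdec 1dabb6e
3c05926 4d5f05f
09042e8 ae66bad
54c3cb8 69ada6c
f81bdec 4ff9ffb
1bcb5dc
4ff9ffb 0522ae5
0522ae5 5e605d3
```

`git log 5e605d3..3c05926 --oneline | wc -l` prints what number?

9

Reachable from 3c05926: {0522ae5, 09042e8, 1bcb5dc, 1dabb6e, 3c05926, 4d5f05f, 4ff9ffb, 54c3cb8, 5e605d3, 69ada6c, a9fb3ea, ae66bad, cd549bf, f81bdec}.
Reachable from 5e605d3: {09042e8, 1bcb5dc, 5e605d3, a9fb3ea, ae66bad}.
In 3c05926's history but not 5e605d3's: {0522ae5, 1dabb6e, 3c05926, 4d5f05f, 4ff9ffb, 54c3cb8, 69ada6c, cd549bf, f81bdec} — 9 commits.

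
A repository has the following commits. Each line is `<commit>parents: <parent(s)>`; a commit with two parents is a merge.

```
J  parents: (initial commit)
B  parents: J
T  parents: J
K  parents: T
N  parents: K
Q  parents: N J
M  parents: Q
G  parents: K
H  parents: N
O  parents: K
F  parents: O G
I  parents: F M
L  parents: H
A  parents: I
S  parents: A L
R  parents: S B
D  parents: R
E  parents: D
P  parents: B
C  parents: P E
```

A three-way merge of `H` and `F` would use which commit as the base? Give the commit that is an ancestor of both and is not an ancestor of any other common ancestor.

K

Ancestors of H: {H, J, K, N, T}.
Ancestors of F: {F, G, J, K, O, T}.
Common ancestors: {J, K, T}.
Among these, K is not an ancestor of any other common ancestor — it is the merge base.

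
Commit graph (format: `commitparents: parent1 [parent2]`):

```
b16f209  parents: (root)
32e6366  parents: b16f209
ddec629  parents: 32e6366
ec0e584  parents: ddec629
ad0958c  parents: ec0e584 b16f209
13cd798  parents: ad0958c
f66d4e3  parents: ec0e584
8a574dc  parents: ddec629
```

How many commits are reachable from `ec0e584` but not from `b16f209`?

Reachable from ec0e584: {32e6366, b16f209, ddec629, ec0e584}.
Reachable from b16f209: {b16f209}.
In ec0e584's history but not b16f209's: {32e6366, ddec629, ec0e584} — 3 commits.

3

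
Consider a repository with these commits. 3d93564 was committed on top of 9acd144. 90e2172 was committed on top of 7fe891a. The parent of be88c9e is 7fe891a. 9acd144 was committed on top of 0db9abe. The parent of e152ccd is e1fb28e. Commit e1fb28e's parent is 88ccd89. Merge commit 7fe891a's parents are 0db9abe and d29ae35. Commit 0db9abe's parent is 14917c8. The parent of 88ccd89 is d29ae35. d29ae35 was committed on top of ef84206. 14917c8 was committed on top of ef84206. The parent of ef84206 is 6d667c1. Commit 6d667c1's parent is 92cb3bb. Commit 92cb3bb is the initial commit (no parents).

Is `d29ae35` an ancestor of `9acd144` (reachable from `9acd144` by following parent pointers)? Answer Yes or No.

No

Ancestors of 9acd144: {0db9abe, 14917c8, 6d667c1, 92cb3bb, 9acd144, ef84206}.
d29ae35 is not in that set, so it is not an ancestor of 9acd144.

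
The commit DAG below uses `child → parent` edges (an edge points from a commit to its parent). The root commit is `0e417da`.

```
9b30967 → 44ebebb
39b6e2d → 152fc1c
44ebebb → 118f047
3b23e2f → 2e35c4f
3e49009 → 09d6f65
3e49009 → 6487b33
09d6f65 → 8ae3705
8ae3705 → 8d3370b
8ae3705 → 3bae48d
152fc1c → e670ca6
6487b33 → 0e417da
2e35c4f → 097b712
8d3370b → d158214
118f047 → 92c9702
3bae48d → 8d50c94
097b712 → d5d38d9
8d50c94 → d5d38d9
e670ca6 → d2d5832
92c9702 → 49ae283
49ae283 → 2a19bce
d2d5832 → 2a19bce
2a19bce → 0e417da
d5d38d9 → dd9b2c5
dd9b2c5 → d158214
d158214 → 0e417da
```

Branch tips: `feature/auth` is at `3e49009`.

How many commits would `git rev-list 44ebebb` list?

Walking parent pointers from 44ebebb: reachable set = {0e417da, 118f047, 2a19bce, 44ebebb, 49ae283, 92c9702}.
That is 6 commits.

6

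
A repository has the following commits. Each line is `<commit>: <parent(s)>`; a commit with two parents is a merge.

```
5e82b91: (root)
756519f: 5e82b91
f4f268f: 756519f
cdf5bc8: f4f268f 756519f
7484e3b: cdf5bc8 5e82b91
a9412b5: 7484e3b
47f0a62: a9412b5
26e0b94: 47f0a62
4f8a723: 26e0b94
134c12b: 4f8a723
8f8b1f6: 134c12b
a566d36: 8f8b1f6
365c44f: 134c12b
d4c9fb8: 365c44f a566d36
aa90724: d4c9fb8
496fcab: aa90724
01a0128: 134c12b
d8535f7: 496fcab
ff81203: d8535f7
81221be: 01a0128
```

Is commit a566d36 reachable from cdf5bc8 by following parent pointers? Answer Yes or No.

Ancestors of cdf5bc8: {5e82b91, 756519f, cdf5bc8, f4f268f}.
a566d36 is not in that set, so it is not an ancestor of cdf5bc8.

No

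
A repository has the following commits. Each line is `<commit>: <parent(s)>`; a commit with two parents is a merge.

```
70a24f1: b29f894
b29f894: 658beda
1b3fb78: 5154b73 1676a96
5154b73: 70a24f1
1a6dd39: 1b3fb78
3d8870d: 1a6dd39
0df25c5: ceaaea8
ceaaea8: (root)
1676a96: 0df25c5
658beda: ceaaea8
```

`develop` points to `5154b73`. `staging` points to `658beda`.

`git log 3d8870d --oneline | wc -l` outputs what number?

Walking parent pointers from 3d8870d: reachable set = {0df25c5, 1676a96, 1a6dd39, 1b3fb78, 3d8870d, 5154b73, 658beda, 70a24f1, b29f894, ceaaea8}.
That is 10 commits.

10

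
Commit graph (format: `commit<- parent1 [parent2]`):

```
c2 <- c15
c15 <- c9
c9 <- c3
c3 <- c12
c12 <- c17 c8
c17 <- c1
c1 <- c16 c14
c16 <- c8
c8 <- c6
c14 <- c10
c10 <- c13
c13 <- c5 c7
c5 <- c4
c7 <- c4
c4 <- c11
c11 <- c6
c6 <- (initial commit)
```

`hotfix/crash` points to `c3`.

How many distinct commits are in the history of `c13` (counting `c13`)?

6

Walking parent pointers from c13: reachable set = {c11, c13, c4, c5, c6, c7}.
That is 6 commits.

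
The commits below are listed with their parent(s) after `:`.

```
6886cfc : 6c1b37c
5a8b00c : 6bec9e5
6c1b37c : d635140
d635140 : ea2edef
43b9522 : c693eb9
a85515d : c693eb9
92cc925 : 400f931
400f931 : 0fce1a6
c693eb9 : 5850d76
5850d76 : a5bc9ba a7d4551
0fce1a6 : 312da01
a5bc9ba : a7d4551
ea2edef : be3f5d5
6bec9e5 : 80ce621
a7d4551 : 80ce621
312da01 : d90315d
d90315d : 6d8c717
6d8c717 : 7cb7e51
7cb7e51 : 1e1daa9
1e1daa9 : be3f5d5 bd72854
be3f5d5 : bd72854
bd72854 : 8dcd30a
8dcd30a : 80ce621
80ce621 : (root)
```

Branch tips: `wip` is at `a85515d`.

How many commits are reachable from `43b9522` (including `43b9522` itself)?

Walking parent pointers from 43b9522: reachable set = {43b9522, 5850d76, 80ce621, a5bc9ba, a7d4551, c693eb9}.
That is 6 commits.

6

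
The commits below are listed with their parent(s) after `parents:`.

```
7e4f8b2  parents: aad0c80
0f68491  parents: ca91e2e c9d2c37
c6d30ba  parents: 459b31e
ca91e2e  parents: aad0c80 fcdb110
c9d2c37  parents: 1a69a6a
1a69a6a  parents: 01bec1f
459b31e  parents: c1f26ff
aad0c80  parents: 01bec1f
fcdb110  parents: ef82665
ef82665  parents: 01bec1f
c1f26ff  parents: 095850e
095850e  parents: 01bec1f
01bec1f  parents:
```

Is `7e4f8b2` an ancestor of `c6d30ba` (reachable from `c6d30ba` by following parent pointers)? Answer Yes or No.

No

Ancestors of c6d30ba: {01bec1f, 095850e, 459b31e, c1f26ff, c6d30ba}.
7e4f8b2 is not in that set, so it is not an ancestor of c6d30ba.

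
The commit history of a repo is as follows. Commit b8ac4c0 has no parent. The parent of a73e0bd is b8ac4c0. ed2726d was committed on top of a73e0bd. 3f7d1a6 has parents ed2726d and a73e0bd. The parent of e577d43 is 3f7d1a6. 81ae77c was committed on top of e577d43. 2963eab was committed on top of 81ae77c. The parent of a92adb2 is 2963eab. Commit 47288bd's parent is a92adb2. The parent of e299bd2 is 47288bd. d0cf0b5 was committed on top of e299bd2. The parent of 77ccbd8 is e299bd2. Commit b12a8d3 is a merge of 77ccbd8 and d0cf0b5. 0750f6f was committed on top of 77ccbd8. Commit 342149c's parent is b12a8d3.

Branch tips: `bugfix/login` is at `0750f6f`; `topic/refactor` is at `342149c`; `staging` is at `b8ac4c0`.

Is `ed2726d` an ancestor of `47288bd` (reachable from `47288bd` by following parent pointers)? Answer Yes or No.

Yes

Ancestors of 47288bd (commits reachable by following parents): {2963eab, 3f7d1a6, 47288bd, 81ae77c, a73e0bd, a92adb2, b8ac4c0, e577d43, ed2726d}.
ed2726d is in that set, so it is an ancestor of 47288bd.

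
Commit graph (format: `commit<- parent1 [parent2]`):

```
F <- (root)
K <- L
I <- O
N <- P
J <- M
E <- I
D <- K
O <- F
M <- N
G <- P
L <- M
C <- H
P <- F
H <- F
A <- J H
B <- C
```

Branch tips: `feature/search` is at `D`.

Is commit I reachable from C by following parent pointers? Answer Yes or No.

Ancestors of C: {C, F, H}.
I is not in that set, so it is not an ancestor of C.

No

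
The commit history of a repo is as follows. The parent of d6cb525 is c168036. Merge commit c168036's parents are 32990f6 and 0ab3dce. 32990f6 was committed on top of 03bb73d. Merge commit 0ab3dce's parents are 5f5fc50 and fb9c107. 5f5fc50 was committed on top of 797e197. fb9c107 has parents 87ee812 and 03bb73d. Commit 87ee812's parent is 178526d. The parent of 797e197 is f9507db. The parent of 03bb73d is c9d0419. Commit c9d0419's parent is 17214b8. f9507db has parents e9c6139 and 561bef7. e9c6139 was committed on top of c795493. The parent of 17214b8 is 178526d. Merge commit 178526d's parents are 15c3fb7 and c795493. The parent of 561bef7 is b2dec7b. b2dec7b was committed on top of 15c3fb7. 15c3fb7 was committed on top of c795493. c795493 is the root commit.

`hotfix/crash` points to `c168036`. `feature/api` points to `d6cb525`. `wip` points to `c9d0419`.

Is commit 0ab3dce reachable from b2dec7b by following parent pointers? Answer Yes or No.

Ancestors of b2dec7b: {15c3fb7, b2dec7b, c795493}.
0ab3dce is not in that set, so it is not an ancestor of b2dec7b.

No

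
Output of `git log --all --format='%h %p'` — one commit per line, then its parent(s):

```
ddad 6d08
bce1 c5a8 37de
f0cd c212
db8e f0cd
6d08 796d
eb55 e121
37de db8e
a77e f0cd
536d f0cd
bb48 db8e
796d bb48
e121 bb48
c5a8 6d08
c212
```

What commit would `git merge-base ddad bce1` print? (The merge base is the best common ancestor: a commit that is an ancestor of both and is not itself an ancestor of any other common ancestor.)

Ancestors of ddad: {6d08, 796d, bb48, c212, db8e, ddad, f0cd}.
Ancestors of bce1: {37de, 6d08, 796d, bb48, bce1, c212, c5a8, db8e, f0cd}.
Common ancestors: {6d08, 796d, bb48, c212, db8e, f0cd}.
Among these, 6d08 is not an ancestor of any other common ancestor — it is the merge base.

6d08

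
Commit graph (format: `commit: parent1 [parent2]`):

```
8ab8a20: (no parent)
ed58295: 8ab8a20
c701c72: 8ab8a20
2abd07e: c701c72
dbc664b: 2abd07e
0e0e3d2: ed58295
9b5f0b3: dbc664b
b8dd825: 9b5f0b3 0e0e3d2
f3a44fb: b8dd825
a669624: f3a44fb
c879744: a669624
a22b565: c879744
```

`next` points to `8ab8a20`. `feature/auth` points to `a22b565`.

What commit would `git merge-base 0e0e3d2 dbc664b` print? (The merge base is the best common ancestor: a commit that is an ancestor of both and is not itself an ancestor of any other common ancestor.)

8ab8a20

Ancestors of 0e0e3d2: {0e0e3d2, 8ab8a20, ed58295}.
Ancestors of dbc664b: {2abd07e, 8ab8a20, c701c72, dbc664b}.
Common ancestors: {8ab8a20}.
The only common ancestor is 8ab8a20, so it is the merge base.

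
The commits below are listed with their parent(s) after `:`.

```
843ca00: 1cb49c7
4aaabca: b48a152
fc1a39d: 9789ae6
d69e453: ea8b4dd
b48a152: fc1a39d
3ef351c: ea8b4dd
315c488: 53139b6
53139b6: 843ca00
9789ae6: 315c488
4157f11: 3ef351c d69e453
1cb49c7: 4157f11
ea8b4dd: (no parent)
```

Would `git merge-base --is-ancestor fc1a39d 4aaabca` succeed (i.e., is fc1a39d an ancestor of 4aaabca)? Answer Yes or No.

Ancestors of 4aaabca (commits reachable by following parents): {1cb49c7, 315c488, 3ef351c, 4157f11, 4aaabca, 53139b6, 843ca00, 9789ae6, b48a152, d69e453, ea8b4dd, fc1a39d}.
fc1a39d is in that set, so it is an ancestor of 4aaabca.

Yes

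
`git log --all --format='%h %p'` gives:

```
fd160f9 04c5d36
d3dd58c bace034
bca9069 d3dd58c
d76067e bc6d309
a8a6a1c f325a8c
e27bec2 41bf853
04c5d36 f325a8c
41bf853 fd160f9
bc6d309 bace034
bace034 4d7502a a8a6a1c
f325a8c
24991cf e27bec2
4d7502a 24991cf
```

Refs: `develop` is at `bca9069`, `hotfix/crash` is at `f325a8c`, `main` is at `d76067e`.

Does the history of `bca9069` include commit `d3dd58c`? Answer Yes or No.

Ancestors of bca9069 (commits reachable by following parents): {04c5d36, 24991cf, 41bf853, 4d7502a, a8a6a1c, bace034, bca9069, d3dd58c, e27bec2, f325a8c, fd160f9}.
d3dd58c is in that set, so it is an ancestor of bca9069.

Yes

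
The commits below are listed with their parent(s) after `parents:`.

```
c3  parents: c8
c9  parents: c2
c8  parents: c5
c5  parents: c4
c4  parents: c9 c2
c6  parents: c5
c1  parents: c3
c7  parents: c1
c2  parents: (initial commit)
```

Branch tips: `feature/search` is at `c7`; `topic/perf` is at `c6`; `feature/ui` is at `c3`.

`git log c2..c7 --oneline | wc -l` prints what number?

Reachable from c7: {c1, c2, c3, c4, c5, c7, c8, c9}.
Reachable from c2: {c2}.
In c7's history but not c2's: {c1, c3, c4, c5, c7, c8, c9} — 7 commits.

7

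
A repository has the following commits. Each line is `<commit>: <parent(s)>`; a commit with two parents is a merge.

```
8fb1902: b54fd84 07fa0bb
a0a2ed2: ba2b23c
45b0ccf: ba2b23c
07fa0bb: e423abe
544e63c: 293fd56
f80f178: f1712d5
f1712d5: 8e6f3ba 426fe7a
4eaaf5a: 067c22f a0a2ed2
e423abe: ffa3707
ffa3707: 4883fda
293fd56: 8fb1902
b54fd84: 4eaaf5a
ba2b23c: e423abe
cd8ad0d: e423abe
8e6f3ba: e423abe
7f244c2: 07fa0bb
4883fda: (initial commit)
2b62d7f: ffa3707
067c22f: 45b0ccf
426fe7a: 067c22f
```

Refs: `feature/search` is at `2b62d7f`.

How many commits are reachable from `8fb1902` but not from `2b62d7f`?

Reachable from 8fb1902: {067c22f, 07fa0bb, 45b0ccf, 4883fda, 4eaaf5a, 8fb1902, a0a2ed2, b54fd84, ba2b23c, e423abe, ffa3707}.
Reachable from 2b62d7f: {2b62d7f, 4883fda, ffa3707}.
In 8fb1902's history but not 2b62d7f's: {067c22f, 07fa0bb, 45b0ccf, 4eaaf5a, 8fb1902, a0a2ed2, b54fd84, ba2b23c, e423abe} — 9 commits.

9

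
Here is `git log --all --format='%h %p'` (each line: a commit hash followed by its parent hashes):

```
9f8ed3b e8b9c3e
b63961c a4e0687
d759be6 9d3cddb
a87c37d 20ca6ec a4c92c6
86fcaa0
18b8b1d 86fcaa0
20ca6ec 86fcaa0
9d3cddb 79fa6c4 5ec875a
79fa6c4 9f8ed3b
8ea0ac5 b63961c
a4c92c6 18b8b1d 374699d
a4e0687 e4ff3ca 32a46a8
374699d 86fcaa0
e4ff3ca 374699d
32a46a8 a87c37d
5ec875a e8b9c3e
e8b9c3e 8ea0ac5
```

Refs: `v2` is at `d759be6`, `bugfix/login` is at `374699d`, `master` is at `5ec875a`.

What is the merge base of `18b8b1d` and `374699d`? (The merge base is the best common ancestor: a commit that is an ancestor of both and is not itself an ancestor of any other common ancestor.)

Ancestors of 18b8b1d: {18b8b1d, 86fcaa0}.
Ancestors of 374699d: {374699d, 86fcaa0}.
Common ancestors: {86fcaa0}.
The only common ancestor is 86fcaa0, so it is the merge base.

86fcaa0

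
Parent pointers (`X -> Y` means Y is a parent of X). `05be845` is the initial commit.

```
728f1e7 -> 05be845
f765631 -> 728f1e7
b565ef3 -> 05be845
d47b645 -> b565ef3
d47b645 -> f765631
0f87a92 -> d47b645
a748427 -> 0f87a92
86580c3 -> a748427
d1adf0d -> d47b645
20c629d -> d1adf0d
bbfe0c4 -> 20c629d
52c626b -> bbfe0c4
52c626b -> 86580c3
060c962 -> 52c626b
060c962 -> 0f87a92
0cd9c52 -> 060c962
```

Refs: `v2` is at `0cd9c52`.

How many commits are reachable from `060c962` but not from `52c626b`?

1

Reachable from 060c962: {05be845, 060c962, 0f87a92, 20c629d, 52c626b, 728f1e7, 86580c3, a748427, b565ef3, bbfe0c4, d1adf0d, d47b645, f765631}.
Reachable from 52c626b: {05be845, 0f87a92, 20c629d, 52c626b, 728f1e7, 86580c3, a748427, b565ef3, bbfe0c4, d1adf0d, d47b645, f765631}.
In 060c962's history but not 52c626b's: {060c962} — 1 commit.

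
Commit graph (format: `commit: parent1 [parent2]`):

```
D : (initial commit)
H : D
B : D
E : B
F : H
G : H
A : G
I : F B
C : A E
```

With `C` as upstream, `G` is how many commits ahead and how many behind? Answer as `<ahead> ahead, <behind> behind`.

Reachable from G: {D, G, H}.
Reachable from C: {A, B, C, D, E, G, H}.
Only in G's history (ahead): {} — 0.
Only in C's history (behind): {A, B, C, E} — 4.

0 ahead, 4 behind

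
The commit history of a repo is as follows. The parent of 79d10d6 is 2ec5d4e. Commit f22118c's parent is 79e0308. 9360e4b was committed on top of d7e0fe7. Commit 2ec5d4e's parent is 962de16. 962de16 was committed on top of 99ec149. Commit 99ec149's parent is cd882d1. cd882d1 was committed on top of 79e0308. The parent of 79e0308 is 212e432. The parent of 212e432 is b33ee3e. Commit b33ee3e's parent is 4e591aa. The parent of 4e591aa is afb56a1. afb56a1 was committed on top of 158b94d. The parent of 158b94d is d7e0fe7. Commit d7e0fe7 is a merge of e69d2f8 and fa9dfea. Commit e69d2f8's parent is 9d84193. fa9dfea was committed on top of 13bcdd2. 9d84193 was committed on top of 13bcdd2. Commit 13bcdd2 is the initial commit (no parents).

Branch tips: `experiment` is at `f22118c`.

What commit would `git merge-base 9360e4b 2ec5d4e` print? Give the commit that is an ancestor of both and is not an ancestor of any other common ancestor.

d7e0fe7

Ancestors of 9360e4b: {13bcdd2, 9360e4b, 9d84193, d7e0fe7, e69d2f8, fa9dfea}.
Ancestors of 2ec5d4e: {13bcdd2, 158b94d, 212e432, 2ec5d4e, 4e591aa, 79e0308, 962de16, 99ec149, 9d84193, afb56a1, b33ee3e, cd882d1, d7e0fe7, e69d2f8, fa9dfea}.
Common ancestors: {13bcdd2, 9d84193, d7e0fe7, e69d2f8, fa9dfea}.
Among these, d7e0fe7 is not an ancestor of any other common ancestor — it is the merge base.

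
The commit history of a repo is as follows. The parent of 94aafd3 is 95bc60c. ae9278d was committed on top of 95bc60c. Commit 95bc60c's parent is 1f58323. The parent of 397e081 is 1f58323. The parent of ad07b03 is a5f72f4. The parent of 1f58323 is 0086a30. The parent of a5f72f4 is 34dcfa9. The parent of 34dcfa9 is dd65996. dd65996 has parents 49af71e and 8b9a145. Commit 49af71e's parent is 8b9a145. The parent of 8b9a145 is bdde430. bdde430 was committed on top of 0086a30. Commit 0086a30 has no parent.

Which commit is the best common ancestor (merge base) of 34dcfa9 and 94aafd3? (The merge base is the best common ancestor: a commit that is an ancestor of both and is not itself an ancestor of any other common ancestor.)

0086a30

Ancestors of 34dcfa9: {0086a30, 34dcfa9, 49af71e, 8b9a145, bdde430, dd65996}.
Ancestors of 94aafd3: {0086a30, 1f58323, 94aafd3, 95bc60c}.
Common ancestors: {0086a30}.
The only common ancestor is 0086a30, so it is the merge base.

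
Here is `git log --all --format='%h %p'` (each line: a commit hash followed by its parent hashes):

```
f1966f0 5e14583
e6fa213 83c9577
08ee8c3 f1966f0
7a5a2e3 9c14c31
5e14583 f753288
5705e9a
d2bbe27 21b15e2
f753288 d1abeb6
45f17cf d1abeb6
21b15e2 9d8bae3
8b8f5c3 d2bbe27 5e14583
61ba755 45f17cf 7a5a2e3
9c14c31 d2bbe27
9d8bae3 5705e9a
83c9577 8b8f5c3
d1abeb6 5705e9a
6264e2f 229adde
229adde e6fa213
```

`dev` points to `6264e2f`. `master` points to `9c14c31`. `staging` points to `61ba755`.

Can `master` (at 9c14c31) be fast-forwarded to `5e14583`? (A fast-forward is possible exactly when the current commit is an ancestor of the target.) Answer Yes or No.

No

A fast-forward from 9c14c31 to 5e14583 is possible iff 9c14c31 is an ancestor of 5e14583.
Ancestors of 5e14583: {5705e9a, 5e14583, d1abeb6, f753288}.
9c14c31 is not among them, so fast-forward is not possible.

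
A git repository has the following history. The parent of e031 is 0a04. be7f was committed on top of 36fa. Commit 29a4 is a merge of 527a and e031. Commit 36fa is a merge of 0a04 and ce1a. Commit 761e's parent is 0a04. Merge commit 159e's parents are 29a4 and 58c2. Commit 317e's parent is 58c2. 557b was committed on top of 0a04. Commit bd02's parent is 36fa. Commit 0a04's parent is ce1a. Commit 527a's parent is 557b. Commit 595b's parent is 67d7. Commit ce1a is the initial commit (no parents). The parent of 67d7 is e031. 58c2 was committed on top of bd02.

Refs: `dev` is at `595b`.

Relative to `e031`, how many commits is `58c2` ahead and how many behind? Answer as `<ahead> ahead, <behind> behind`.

3 ahead, 1 behind

Reachable from 58c2: {0a04, 36fa, 58c2, bd02, ce1a}.
Reachable from e031: {0a04, ce1a, e031}.
Only in 58c2's history (ahead): {36fa, 58c2, bd02} — 3.
Only in e031's history (behind): {e031} — 1.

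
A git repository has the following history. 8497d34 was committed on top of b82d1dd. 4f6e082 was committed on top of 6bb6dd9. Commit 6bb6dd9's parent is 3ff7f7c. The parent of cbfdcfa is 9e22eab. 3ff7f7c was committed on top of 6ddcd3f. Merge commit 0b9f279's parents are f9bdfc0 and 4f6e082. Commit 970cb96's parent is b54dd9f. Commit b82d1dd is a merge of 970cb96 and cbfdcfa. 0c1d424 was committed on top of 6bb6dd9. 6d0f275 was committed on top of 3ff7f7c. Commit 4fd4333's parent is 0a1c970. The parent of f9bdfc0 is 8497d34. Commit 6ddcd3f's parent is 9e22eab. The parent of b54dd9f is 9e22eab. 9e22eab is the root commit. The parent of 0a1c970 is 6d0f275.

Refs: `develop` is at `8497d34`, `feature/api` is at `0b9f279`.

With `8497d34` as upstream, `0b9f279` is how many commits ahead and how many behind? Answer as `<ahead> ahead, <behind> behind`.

6 ahead, 0 behind

Reachable from 0b9f279: {0b9f279, 3ff7f7c, 4f6e082, 6bb6dd9, 6ddcd3f, 8497d34, 970cb96, 9e22eab, b54dd9f, b82d1dd, cbfdcfa, f9bdfc0}.
Reachable from 8497d34: {8497d34, 970cb96, 9e22eab, b54dd9f, b82d1dd, cbfdcfa}.
Only in 0b9f279's history (ahead): {0b9f279, 3ff7f7c, 4f6e082, 6bb6dd9, 6ddcd3f, f9bdfc0} — 6.
Only in 8497d34's history (behind): {} — 0.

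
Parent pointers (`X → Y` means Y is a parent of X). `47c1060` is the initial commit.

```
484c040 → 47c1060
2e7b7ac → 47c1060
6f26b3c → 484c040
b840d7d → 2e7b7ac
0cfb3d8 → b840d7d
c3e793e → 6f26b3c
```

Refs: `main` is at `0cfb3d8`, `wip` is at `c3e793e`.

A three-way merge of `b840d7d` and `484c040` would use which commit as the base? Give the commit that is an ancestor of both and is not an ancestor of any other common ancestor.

47c1060

Ancestors of b840d7d: {2e7b7ac, 47c1060, b840d7d}.
Ancestors of 484c040: {47c1060, 484c040}.
Common ancestors: {47c1060}.
The only common ancestor is 47c1060, so it is the merge base.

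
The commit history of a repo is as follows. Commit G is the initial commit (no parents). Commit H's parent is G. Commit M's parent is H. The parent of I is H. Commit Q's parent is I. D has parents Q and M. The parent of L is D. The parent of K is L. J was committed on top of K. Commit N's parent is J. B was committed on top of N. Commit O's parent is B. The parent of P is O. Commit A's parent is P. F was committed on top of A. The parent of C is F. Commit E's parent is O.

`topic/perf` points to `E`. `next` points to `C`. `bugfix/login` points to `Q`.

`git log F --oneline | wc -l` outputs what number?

15

Walking parent pointers from F: reachable set = {A, B, D, F, G, H, I, J, K, L, M, N, O, P, Q}.
That is 15 commits.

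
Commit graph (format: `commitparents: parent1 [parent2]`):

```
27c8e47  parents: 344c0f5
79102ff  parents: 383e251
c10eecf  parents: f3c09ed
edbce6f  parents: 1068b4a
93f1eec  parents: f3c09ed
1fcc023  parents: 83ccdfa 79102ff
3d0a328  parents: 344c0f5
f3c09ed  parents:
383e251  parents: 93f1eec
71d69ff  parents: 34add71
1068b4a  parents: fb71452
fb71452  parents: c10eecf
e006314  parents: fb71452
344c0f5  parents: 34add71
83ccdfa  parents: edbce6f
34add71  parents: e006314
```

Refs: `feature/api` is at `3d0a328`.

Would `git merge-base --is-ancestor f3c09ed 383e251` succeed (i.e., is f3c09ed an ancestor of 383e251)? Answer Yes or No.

Yes

Ancestors of 383e251 (commits reachable by following parents): {383e251, 93f1eec, f3c09ed}.
f3c09ed is in that set, so it is an ancestor of 383e251.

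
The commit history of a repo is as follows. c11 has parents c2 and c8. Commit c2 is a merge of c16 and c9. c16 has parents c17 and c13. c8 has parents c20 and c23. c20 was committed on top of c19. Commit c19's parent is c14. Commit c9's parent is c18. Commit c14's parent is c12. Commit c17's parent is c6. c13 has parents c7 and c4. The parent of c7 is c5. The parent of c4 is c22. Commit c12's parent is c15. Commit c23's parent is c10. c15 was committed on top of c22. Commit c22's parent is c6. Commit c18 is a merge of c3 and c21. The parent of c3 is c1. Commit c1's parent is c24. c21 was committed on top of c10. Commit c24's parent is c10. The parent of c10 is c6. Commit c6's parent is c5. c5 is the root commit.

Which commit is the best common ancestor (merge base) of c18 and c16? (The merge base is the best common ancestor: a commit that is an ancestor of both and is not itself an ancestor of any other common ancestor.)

Ancestors of c18: {c1, c10, c18, c21, c24, c3, c5, c6}.
Ancestors of c16: {c13, c16, c17, c22, c4, c5, c6, c7}.
Common ancestors: {c5, c6}.
Among these, c6 is not an ancestor of any other common ancestor — it is the merge base.

c6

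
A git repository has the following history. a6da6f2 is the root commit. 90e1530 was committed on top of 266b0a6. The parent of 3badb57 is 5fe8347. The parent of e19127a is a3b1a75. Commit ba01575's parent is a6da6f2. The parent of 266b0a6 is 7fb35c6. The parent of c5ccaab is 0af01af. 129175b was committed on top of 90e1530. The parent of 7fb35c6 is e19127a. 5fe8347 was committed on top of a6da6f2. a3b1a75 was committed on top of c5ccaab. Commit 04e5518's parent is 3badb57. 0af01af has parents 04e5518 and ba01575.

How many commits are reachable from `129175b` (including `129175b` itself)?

13

Walking parent pointers from 129175b: reachable set = {04e5518, 0af01af, 129175b, 266b0a6, 3badb57, 5fe8347, 7fb35c6, 90e1530, a3b1a75, a6da6f2, ba01575, c5ccaab, e19127a}.
That is 13 commits.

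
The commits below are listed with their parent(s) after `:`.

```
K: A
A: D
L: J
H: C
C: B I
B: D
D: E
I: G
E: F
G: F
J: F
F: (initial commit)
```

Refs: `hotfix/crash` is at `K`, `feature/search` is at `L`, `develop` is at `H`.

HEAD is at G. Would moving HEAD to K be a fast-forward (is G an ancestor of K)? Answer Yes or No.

A fast-forward from G to K is possible iff G is an ancestor of K.
Ancestors of K: {A, D, E, F, K}.
G is not among them, so fast-forward is not possible.

No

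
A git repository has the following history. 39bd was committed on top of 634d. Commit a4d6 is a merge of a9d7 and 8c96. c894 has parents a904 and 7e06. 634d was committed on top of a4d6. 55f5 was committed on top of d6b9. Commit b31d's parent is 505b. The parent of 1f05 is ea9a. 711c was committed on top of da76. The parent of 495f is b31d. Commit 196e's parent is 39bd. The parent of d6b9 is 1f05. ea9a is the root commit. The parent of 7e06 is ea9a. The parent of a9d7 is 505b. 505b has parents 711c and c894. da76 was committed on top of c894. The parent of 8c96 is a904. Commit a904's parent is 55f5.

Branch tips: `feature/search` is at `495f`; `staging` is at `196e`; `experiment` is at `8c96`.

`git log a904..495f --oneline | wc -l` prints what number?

Reachable from 495f: {1f05, 495f, 505b, 55f5, 711c, 7e06, a904, b31d, c894, d6b9, da76, ea9a}.
Reachable from a904: {1f05, 55f5, a904, d6b9, ea9a}.
In 495f's history but not a904's: {495f, 505b, 711c, 7e06, b31d, c894, da76} — 7 commits.

7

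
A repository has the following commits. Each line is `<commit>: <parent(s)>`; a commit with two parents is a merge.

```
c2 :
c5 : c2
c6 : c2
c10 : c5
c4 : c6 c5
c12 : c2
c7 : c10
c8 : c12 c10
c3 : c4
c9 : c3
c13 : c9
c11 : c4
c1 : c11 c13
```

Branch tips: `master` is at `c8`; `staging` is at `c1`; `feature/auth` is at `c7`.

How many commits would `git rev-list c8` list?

Walking parent pointers from c8: reachable set = {c10, c12, c2, c5, c8}.
That is 5 commits.

5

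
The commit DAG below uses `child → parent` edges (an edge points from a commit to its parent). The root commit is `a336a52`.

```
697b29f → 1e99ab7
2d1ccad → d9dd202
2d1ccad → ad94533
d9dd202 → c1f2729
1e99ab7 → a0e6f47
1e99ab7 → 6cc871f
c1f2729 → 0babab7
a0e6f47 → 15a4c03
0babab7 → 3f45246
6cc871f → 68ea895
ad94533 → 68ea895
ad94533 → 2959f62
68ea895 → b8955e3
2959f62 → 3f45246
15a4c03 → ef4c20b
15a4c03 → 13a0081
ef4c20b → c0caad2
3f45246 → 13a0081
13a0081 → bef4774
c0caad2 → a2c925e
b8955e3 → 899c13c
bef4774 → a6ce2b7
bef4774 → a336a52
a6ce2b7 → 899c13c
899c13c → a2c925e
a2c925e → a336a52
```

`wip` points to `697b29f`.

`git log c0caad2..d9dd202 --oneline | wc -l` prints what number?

Reachable from d9dd202: {0babab7, 13a0081, 3f45246, 899c13c, a2c925e, a336a52, a6ce2b7, bef4774, c1f2729, d9dd202}.
Reachable from c0caad2: {a2c925e, a336a52, c0caad2}.
In d9dd202's history but not c0caad2's: {0babab7, 13a0081, 3f45246, 899c13c, a6ce2b7, bef4774, c1f2729, d9dd202} — 8 commits.

8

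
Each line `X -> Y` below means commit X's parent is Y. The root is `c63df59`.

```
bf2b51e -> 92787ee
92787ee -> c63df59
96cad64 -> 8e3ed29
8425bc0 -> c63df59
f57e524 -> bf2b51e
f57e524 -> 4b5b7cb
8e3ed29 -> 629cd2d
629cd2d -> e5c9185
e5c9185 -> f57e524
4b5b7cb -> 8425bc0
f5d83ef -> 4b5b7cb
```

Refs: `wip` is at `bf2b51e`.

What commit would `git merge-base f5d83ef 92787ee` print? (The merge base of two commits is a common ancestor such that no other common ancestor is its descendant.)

c63df59

Ancestors of f5d83ef: {4b5b7cb, 8425bc0, c63df59, f5d83ef}.
Ancestors of 92787ee: {92787ee, c63df59}.
Common ancestors: {c63df59}.
The only common ancestor is c63df59, so it is the merge base.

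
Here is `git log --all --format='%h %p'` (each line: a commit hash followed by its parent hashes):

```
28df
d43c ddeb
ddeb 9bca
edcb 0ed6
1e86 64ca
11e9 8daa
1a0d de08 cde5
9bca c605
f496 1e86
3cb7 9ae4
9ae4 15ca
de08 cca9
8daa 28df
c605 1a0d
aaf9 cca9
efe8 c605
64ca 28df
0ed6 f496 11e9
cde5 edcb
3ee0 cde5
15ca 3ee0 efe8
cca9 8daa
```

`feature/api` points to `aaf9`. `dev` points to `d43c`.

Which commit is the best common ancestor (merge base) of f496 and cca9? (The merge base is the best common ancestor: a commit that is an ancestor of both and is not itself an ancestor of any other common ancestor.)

28df

Ancestors of f496: {1e86, 28df, 64ca, f496}.
Ancestors of cca9: {28df, 8daa, cca9}.
Common ancestors: {28df}.
The only common ancestor is 28df, so it is the merge base.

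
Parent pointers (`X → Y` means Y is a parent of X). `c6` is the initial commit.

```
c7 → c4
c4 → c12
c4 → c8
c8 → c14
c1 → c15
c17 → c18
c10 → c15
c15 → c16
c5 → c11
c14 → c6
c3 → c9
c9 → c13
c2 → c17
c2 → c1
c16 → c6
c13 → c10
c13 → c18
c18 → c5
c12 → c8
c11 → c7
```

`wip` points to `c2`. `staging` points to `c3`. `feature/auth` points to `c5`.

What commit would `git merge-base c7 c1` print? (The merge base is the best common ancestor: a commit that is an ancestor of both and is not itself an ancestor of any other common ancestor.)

Ancestors of c7: {c12, c14, c4, c6, c7, c8}.
Ancestors of c1: {c1, c15, c16, c6}.
Common ancestors: {c6}.
The only common ancestor is c6, so it is the merge base.

c6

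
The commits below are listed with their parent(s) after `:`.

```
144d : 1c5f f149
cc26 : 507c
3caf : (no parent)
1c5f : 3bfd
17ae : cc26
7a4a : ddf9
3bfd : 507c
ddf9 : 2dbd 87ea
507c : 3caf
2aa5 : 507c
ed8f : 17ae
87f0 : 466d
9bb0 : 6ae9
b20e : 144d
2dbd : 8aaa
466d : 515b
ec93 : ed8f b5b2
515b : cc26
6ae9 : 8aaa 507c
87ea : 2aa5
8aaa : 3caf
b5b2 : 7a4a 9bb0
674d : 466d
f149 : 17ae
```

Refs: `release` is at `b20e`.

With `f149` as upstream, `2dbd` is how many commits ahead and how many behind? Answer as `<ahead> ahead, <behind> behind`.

Reachable from 2dbd: {2dbd, 3caf, 8aaa}.
Reachable from f149: {17ae, 3caf, 507c, cc26, f149}.
Only in 2dbd's history (ahead): {2dbd, 8aaa} — 2.
Only in f149's history (behind): {17ae, 507c, cc26, f149} — 4.

2 ahead, 4 behind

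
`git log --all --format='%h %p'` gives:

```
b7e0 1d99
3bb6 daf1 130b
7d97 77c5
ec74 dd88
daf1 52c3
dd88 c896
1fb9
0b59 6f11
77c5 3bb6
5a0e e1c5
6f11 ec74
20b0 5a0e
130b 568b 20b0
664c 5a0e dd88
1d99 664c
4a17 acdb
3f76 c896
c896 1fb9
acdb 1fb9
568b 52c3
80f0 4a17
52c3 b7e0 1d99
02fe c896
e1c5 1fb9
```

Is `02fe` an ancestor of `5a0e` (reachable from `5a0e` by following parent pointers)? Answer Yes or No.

Ancestors of 5a0e: {1fb9, 5a0e, e1c5}.
02fe is not in that set, so it is not an ancestor of 5a0e.

No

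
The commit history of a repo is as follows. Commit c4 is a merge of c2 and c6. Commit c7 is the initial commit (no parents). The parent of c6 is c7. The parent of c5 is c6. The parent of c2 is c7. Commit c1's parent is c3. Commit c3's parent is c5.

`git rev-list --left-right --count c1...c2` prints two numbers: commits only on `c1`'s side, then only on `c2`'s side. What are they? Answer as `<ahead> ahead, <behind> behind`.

4 ahead, 1 behind

Reachable from c1: {c1, c3, c5, c6, c7}.
Reachable from c2: {c2, c7}.
Only in c1's history (ahead): {c1, c3, c5, c6} — 4.
Only in c2's history (behind): {c2} — 1.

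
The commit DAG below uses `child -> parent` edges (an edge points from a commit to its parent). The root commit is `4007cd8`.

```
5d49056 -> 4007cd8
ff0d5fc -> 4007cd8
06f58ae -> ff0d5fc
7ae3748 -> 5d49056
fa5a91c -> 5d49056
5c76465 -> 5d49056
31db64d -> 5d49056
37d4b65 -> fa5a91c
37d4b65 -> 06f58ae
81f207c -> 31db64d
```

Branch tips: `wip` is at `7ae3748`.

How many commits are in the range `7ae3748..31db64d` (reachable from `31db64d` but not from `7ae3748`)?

Reachable from 31db64d: {31db64d, 4007cd8, 5d49056}.
Reachable from 7ae3748: {4007cd8, 5d49056, 7ae3748}.
In 31db64d's history but not 7ae3748's: {31db64d} — 1 commit.

1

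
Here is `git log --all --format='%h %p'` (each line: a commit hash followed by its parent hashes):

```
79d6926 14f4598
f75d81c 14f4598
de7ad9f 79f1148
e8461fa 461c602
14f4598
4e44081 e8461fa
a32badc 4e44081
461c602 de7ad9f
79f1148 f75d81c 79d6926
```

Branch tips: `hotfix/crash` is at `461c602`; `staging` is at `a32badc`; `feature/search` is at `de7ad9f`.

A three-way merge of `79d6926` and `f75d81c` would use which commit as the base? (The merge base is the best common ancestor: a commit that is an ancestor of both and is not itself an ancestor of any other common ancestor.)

Ancestors of 79d6926: {14f4598, 79d6926}.
Ancestors of f75d81c: {14f4598, f75d81c}.
Common ancestors: {14f4598}.
The only common ancestor is 14f4598, so it is the merge base.

14f4598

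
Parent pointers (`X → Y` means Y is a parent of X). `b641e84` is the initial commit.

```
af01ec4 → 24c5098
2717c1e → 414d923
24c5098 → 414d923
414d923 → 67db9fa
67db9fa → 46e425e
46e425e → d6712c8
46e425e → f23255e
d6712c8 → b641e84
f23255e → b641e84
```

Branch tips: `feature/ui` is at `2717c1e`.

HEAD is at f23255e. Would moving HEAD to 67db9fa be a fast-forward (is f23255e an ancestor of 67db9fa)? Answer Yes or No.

Yes

A fast-forward from f23255e to 67db9fa is possible iff f23255e is an ancestor of 67db9fa.
Ancestors of 67db9fa: {46e425e, 67db9fa, b641e84, d6712c8, f23255e}.
f23255e is among them, so fast-forward is possible.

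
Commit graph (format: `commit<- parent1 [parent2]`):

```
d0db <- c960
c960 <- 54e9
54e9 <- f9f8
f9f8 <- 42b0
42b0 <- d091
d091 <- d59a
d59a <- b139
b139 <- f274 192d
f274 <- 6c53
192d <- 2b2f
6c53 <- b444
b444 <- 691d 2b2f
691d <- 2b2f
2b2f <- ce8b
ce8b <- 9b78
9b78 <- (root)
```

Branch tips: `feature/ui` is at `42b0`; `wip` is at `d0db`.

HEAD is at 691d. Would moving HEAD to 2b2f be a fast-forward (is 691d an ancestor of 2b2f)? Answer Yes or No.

No

A fast-forward from 691d to 2b2f is possible iff 691d is an ancestor of 2b2f.
Ancestors of 2b2f: {2b2f, 9b78, ce8b}.
691d is not among them, so fast-forward is not possible.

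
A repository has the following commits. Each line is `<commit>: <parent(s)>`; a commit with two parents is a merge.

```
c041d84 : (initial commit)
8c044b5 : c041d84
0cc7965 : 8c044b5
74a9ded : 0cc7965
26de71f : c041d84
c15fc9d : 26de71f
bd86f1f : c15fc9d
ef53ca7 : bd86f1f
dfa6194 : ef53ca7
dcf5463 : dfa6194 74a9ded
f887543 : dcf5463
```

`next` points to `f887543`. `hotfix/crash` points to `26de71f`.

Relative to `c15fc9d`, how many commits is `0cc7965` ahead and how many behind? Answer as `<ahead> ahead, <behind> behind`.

Reachable from 0cc7965: {0cc7965, 8c044b5, c041d84}.
Reachable from c15fc9d: {26de71f, c041d84, c15fc9d}.
Only in 0cc7965's history (ahead): {0cc7965, 8c044b5} — 2.
Only in c15fc9d's history (behind): {26de71f, c15fc9d} — 2.

2 ahead, 2 behind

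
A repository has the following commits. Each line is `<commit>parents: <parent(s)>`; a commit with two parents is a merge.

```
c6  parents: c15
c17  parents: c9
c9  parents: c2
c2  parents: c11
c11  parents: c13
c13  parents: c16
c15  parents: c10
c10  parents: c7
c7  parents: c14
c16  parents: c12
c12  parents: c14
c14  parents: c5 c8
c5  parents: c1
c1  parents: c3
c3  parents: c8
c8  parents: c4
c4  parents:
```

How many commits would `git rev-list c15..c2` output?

5

Reachable from c2: {c1, c11, c12, c13, c14, c16, c2, c3, c4, c5, c8}.
Reachable from c15: {c1, c10, c14, c15, c3, c4, c5, c7, c8}.
In c2's history but not c15's: {c11, c12, c13, c16, c2} — 5 commits.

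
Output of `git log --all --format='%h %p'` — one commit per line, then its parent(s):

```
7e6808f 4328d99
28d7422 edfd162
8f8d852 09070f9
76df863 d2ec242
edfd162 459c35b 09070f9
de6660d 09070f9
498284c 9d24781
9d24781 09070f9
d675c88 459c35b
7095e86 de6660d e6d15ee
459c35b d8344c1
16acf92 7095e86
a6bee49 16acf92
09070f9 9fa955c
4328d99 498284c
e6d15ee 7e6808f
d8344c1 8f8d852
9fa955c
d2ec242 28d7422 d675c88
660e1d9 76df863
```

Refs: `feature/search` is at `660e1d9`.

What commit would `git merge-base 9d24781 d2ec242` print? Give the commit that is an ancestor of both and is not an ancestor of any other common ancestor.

Ancestors of 9d24781: {09070f9, 9d24781, 9fa955c}.
Ancestors of d2ec242: {09070f9, 28d7422, 459c35b, 8f8d852, 9fa955c, d2ec242, d675c88, d8344c1, edfd162}.
Common ancestors: {09070f9, 9fa955c}.
Among these, 09070f9 is not an ancestor of any other common ancestor — it is the merge base.

09070f9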